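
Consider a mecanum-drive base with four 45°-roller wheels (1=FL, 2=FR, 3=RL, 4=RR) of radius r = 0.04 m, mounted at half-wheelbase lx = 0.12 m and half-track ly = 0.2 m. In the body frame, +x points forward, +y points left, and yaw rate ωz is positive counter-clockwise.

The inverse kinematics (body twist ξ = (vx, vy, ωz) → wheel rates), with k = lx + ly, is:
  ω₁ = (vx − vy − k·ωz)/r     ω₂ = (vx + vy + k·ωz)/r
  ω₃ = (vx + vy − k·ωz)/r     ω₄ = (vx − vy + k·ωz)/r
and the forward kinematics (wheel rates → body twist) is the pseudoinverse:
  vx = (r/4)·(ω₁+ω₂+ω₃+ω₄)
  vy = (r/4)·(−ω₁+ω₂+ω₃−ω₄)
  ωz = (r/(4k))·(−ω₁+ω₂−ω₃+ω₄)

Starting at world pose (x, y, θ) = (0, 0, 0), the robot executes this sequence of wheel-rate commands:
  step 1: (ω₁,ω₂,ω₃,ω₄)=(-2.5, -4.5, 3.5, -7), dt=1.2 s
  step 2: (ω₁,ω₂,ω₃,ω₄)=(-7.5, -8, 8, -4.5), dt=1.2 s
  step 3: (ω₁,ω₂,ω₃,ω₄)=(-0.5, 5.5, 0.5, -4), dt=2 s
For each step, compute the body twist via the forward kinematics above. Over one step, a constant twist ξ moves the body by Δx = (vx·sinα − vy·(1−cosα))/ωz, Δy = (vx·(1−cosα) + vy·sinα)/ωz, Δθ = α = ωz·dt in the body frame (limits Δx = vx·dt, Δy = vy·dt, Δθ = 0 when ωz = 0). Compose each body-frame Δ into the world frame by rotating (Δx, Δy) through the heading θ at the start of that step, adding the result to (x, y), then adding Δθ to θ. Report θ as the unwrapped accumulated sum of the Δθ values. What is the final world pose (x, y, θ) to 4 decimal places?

step 1: ξ=(vx,vy,ωz)=(-0.1050, 0.0850, -0.3906), dt=1.2 → body Δ=(-0.0980, 0.1273, -0.4688) → world pose (-0.0980, 0.1273, -0.4688)
step 2: ξ=(vx,vy,ωz)=(-0.1200, 0.1200, -0.4062), dt=1.2 → body Δ=(-0.1040, 0.1728, -0.4875) → world pose (-0.1127, 0.3284, -0.9563)
step 3: ξ=(vx,vy,ωz)=(0.0150, 0.1050, 0.0469), dt=2.0 → body Δ=(0.0201, 0.2111, 0.0938) → world pose (0.0714, 0.4337, -0.8625)

(0.0714, 0.4337, -0.8625)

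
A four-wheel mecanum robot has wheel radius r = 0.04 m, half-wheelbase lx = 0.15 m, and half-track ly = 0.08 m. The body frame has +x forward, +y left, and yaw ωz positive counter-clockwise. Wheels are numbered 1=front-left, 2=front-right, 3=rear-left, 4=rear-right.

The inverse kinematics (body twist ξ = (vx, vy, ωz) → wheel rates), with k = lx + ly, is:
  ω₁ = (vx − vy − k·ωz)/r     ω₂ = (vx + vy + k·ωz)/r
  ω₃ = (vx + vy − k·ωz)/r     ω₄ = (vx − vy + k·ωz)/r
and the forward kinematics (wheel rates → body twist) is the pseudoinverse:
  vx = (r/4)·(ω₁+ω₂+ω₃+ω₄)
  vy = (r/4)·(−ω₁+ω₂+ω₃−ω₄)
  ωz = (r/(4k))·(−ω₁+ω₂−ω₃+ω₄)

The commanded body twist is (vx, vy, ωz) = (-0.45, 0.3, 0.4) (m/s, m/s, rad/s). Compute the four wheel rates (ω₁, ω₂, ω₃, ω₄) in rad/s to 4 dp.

k = lx + ly = 0.15 + 0.08 = 0.2300;  k·ωz = 0.2300·0.4 = 0.0920
ω₁ (FL) = (vx − vy − k·ωz)/r = -0.8420/0.04 = -21.0500
ω₂ (FR) = (vx + vy + k·ωz)/r = -0.0580/0.04 = -1.4500
ω₃ (RL) = (vx + vy − k·ωz)/r = -0.2420/0.04 = -6.0500
ω₄ (RR) = (vx − vy + k·ωz)/r = -0.6580/0.04 = -16.4500

(-21.0500, -1.4500, -6.0500, -16.4500)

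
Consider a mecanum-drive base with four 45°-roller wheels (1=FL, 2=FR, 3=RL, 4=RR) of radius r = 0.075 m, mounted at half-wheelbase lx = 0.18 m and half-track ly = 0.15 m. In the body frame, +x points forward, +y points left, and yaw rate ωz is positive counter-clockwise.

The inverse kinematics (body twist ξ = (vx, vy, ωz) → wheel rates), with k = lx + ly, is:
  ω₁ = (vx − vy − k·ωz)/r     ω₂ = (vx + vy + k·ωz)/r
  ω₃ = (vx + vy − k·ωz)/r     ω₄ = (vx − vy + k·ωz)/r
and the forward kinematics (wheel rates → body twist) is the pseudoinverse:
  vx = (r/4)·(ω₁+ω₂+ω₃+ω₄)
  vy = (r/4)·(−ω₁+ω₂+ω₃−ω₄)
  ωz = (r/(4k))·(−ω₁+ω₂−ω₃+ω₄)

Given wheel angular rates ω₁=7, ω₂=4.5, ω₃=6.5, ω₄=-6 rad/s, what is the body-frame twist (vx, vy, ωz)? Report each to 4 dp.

(0.2250, 0.1875, -0.8523)

k = lx + ly = 0.18 + 0.15 = 0.3300
ω₁+ω₂+ω₃+ω₄ = 12.0000  →  vx = (0.075/4)·12.0000 = 0.2250
−ω₁+ω₂+ω₃−ω₄ = 10.0000  →  vy = (0.075/4)·10.0000 = 0.1875
−ω₁+ω₂−ω₃+ω₄ = -15.0000  →  ωz = (0.075/1.3200)·-15.0000 = -0.8523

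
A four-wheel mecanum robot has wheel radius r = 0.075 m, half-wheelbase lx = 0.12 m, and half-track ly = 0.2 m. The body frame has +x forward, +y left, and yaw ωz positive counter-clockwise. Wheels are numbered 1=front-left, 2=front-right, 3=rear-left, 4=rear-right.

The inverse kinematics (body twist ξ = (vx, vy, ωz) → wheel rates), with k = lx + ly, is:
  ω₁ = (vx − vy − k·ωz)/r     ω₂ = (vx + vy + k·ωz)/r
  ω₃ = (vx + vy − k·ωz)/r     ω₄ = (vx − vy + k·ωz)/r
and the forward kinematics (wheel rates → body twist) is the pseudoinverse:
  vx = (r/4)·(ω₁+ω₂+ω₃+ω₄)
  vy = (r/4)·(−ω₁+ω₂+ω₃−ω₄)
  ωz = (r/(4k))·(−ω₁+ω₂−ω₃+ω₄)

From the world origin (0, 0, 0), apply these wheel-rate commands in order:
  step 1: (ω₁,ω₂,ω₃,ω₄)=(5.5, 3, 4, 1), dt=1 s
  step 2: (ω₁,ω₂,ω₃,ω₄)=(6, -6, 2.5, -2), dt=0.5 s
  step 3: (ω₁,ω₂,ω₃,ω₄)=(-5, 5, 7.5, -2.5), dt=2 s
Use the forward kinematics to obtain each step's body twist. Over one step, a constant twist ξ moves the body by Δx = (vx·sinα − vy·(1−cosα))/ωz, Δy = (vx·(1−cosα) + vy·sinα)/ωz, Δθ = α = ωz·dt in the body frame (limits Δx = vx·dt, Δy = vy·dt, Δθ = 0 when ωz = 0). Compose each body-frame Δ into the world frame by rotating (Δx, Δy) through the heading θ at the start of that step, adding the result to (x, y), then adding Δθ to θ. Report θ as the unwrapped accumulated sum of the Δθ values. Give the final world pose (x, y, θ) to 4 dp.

step 1: ξ=(vx,vy,ωz)=(0.2531, 0.0094, -0.3223), dt=1.0 → body Δ=(0.2503, -0.0312, -0.3223) → world pose (0.2503, -0.0312, -0.3223)
step 2: ξ=(vx,vy,ωz)=(0.0094, -0.1406, -0.9668), dt=0.5 → body Δ=(-0.0122, -0.0687, -0.4834) → world pose (0.2170, -0.0925, -0.8057)
step 3: ξ=(vx,vy,ωz)=(0.0938, 0.3750, 0.0000), dt=2.0 → body Δ=(0.1875, 0.7500, 0.0000) → world pose (0.8878, 0.2917, -0.8057)

(0.8878, 0.2917, -0.8057)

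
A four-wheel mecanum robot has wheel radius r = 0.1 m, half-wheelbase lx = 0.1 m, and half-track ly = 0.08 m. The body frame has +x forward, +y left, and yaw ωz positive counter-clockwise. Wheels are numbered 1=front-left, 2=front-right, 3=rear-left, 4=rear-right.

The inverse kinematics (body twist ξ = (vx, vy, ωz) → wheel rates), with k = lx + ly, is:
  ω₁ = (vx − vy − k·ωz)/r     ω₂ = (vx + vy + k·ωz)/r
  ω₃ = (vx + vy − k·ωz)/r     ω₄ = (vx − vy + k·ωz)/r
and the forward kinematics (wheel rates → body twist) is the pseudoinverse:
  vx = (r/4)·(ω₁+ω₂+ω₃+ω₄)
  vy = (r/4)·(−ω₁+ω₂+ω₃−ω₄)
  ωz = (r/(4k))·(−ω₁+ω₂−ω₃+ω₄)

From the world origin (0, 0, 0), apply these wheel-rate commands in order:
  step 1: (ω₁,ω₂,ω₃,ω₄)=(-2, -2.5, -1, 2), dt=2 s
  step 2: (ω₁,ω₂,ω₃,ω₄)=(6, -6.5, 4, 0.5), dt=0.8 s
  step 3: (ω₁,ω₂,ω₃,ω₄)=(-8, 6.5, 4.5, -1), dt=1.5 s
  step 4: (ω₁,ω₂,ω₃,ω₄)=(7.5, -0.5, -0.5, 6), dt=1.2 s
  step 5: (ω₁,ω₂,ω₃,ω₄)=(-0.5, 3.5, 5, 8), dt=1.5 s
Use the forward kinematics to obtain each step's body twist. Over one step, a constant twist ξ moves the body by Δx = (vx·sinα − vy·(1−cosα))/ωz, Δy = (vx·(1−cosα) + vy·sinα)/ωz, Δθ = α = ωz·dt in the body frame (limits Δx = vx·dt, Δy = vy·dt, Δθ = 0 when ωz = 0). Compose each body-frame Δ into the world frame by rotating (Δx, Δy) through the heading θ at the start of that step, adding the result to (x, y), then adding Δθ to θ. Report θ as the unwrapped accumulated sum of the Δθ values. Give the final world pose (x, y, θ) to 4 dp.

(0.7843, 0.6655, 2.0000)

step 1: ξ=(vx,vy,ωz)=(-0.0875, -0.0875, 0.3472), dt=2.0 → body Δ=(-0.1029, -0.2196, 0.6944) → world pose (-0.1029, -0.2196, 0.6944)
step 2: ξ=(vx,vy,ωz)=(0.1000, -0.2250, -2.2222), dt=0.8 → body Δ=(-0.0780, -0.1533, -1.7778) → world pose (-0.0647, -0.3874, -1.0833)
step 3: ξ=(vx,vy,ωz)=(0.0500, 0.5000, 1.2500), dt=1.5 → body Δ=(-0.4816, 0.4336, 1.8750) → world pose (0.0928, 0.2413, 0.7917)
step 4: ξ=(vx,vy,ωz)=(0.3125, -0.3625, -0.2083), dt=1.2 → body Δ=(0.3170, -0.4771, -0.2500) → world pose (0.6550, 0.1316, 0.5417)
step 5: ξ=(vx,vy,ωz)=(0.4000, 0.0250, 0.9722), dt=1.5 → body Δ=(0.3860, 0.3908, 1.4583) → world pose (0.7843, 0.6655, 2.0000)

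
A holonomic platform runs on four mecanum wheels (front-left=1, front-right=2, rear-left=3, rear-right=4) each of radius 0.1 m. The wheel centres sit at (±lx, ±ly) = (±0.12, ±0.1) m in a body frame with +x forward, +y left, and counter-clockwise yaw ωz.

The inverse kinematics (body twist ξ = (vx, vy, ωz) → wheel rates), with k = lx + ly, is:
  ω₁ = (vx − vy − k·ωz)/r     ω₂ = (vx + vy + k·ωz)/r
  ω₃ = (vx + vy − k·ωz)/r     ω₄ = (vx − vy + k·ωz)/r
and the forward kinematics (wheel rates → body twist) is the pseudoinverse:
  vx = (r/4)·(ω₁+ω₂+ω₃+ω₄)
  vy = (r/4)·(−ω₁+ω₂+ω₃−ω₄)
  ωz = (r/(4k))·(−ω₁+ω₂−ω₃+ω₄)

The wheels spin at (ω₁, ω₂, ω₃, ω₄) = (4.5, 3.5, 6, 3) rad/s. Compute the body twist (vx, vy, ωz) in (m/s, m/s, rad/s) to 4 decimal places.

(0.4250, 0.0500, -0.4545)

k = lx + ly = 0.12 + 0.1 = 0.2200
ω₁+ω₂+ω₃+ω₄ = 17.0000  →  vx = (0.1/4)·17.0000 = 0.4250
−ω₁+ω₂+ω₃−ω₄ = 2.0000  →  vy = (0.1/4)·2.0000 = 0.0500
−ω₁+ω₂−ω₃+ω₄ = -4.0000  →  ωz = (0.1/0.8800)·-4.0000 = -0.4545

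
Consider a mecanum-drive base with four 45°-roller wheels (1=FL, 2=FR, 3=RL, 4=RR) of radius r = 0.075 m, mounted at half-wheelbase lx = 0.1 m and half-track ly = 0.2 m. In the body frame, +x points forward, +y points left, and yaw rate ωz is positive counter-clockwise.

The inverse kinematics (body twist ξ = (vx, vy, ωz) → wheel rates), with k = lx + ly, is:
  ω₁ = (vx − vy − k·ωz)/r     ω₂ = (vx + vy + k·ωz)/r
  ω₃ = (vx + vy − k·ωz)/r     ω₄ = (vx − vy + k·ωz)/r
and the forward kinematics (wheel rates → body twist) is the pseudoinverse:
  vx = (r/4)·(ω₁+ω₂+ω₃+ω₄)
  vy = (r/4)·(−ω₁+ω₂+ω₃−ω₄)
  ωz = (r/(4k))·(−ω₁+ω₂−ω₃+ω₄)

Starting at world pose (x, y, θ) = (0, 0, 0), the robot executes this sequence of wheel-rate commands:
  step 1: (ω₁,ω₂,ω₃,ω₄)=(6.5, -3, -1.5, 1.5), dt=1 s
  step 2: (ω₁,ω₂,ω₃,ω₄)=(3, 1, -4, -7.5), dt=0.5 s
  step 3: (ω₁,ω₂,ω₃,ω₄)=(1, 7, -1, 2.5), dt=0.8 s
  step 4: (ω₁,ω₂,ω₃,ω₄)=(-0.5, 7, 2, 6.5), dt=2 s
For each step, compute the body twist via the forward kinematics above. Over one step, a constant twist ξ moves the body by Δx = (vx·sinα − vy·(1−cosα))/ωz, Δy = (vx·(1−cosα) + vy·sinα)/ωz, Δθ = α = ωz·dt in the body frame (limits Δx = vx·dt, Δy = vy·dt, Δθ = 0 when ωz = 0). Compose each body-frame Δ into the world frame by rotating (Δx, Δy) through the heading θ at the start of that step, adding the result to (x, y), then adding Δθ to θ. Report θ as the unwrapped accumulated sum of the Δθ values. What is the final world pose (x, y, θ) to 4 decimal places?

(0.4534, 0.1820, 1.3969)

step 1: ξ=(vx,vy,ωz)=(0.0656, -0.2344, -0.4062), dt=1.0 → body Δ=(0.0169, -0.2411, -0.4062) → world pose (0.0169, -0.2411, -0.4062)
step 2: ξ=(vx,vy,ωz)=(-0.1406, 0.0281, -0.3437), dt=0.5 → body Δ=(-0.0688, 0.0200, -0.1719) → world pose (-0.0384, -0.1956, -0.5781)
step 3: ξ=(vx,vy,ωz)=(0.1781, 0.0469, 0.5937), dt=0.8 → body Δ=(0.1285, 0.0693, 0.4750) → world pose (0.1071, -0.2077, -0.1031)
step 4: ξ=(vx,vy,ωz)=(0.2812, 0.0563, 0.7500), dt=2.0 → body Δ=(0.3044, 0.4233, 1.5000) → world pose (0.4534, 0.1820, 1.3969)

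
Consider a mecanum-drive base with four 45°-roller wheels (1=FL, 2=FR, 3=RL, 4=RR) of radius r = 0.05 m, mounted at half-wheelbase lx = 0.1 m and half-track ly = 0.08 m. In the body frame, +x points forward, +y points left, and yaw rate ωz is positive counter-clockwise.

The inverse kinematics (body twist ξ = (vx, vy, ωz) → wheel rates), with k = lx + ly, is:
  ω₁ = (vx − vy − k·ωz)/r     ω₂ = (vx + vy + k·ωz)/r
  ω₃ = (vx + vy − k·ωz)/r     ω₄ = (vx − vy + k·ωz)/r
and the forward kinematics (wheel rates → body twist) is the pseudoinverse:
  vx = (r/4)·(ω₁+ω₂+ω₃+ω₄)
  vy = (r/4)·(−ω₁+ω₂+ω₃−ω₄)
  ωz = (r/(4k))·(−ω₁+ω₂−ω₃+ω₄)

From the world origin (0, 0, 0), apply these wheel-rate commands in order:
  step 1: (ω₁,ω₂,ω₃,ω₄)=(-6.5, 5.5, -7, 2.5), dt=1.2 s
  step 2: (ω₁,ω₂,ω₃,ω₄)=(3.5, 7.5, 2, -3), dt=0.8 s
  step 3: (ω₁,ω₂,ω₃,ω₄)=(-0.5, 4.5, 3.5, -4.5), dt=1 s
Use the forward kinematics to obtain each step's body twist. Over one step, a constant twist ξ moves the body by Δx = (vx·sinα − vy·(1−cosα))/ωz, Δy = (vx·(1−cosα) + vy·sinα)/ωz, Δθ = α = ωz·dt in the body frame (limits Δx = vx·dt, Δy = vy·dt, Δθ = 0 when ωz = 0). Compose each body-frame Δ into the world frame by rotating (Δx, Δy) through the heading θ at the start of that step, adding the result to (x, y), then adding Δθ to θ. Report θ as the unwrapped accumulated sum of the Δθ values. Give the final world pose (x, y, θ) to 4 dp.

(-0.3421, 0.0726, 1.5278)

step 1: ξ=(vx,vy,ωz)=(-0.0688, 0.0312, 1.4931), dt=1.2 → body Δ=(-0.0704, -0.0357, 1.7917) → world pose (-0.0704, -0.0357, 1.7917)
step 2: ξ=(vx,vy,ωz)=(0.1250, 0.1125, -0.0694), dt=0.8 → body Δ=(0.1024, 0.0872, -0.0556) → world pose (-0.1779, 0.0451, 1.7361)
step 3: ξ=(vx,vy,ωz)=(0.0375, 0.1625, -0.2083), dt=1.0 → body Δ=(0.0541, 0.1574, -0.2083) → world pose (-0.3421, 0.0726, 1.5278)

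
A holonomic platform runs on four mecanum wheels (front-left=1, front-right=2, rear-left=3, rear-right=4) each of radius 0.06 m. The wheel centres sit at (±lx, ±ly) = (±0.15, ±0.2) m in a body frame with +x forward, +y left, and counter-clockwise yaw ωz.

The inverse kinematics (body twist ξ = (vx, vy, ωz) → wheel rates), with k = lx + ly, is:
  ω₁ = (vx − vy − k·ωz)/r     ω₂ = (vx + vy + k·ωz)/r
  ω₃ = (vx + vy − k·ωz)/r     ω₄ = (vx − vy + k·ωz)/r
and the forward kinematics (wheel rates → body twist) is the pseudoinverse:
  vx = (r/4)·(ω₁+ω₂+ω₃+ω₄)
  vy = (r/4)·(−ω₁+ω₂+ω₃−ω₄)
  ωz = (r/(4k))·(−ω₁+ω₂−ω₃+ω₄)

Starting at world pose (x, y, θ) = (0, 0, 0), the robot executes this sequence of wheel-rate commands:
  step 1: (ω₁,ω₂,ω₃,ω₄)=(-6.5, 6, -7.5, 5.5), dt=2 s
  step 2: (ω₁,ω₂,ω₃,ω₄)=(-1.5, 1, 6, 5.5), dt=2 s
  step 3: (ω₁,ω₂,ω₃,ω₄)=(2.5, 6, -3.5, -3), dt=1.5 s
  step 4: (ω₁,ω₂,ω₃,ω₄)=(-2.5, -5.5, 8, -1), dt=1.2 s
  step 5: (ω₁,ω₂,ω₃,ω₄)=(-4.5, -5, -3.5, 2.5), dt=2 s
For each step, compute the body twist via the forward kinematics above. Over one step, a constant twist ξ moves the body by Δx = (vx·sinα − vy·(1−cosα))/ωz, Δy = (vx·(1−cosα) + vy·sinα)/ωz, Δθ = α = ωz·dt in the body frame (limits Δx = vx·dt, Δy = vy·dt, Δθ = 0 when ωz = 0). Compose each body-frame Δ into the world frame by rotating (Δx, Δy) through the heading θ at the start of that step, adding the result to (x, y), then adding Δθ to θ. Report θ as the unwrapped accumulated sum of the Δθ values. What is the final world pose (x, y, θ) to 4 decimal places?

(-0.0978, -0.1035, 2.4686)

step 1: ξ=(vx,vy,ωz)=(-0.0375, -0.0075, 1.0929), dt=2.0 → body Δ=(-0.0172, -0.0597, 2.1857) → world pose (-0.0172, -0.0597, 2.1857)
step 2: ξ=(vx,vy,ωz)=(0.1650, 0.0450, 0.0857), dt=2.0 → body Δ=(0.3207, 0.1178, 0.1714) → world pose (-0.2984, 0.1343, 2.3571)
step 3: ξ=(vx,vy,ωz)=(0.0300, 0.0450, 0.1714), dt=1.5 → body Δ=(0.0359, 0.0725, 0.2571) → world pose (-0.3750, 0.1083, 2.6143)
step 4: ξ=(vx,vy,ωz)=(-0.0150, 0.0900, -0.5143), dt=1.2 → body Δ=(0.0154, 0.1067, -0.6171) → world pose (-0.4420, 0.0239, 1.9971)
step 5: ξ=(vx,vy,ωz)=(-0.1575, -0.0975, 0.2357), dt=2.0 → body Δ=(-0.2583, -0.2607, 0.4714) → world pose (-0.0978, -0.1035, 2.4686)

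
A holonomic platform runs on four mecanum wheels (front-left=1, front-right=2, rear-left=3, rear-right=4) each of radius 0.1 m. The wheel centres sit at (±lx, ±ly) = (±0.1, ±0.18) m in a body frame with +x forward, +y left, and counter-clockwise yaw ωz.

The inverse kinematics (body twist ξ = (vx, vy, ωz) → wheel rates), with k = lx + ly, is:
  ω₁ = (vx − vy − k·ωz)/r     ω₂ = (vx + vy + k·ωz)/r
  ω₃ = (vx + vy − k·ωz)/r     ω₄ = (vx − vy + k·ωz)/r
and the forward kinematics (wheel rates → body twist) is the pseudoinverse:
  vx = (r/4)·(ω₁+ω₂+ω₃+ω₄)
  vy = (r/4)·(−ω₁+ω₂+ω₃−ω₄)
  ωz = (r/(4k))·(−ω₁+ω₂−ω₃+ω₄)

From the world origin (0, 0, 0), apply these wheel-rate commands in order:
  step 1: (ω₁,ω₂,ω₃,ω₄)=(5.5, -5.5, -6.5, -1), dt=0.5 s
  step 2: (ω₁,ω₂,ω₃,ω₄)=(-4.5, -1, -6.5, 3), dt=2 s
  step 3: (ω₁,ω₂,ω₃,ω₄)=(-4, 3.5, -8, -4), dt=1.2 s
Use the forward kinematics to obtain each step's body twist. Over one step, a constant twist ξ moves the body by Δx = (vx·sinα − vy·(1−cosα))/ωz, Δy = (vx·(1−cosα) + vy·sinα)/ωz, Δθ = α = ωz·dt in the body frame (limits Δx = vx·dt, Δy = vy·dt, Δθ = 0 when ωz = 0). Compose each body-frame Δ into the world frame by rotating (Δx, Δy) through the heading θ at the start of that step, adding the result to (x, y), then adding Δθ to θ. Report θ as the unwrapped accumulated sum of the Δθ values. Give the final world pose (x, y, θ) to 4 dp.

(0.1271, -0.8606, 3.3080)

step 1: ξ=(vx,vy,ωz)=(-0.1875, -0.4125, -0.4911), dt=0.5 → body Δ=(-0.1180, -0.1927, -0.2455) → world pose (-0.1180, -0.1927, -0.2455)
step 2: ξ=(vx,vy,ωz)=(-0.2250, -0.1500, 1.1607), dt=2.0 → body Δ=(0.0756, -0.4206, 2.3214) → world pose (-0.1469, -0.6191, 2.0759)
step 3: ξ=(vx,vy,ωz)=(-0.3125, 0.0875, 1.0268), dt=1.2 → body Δ=(-0.3440, -0.1229, 1.2321) → world pose (0.1271, -0.8606, 3.3080)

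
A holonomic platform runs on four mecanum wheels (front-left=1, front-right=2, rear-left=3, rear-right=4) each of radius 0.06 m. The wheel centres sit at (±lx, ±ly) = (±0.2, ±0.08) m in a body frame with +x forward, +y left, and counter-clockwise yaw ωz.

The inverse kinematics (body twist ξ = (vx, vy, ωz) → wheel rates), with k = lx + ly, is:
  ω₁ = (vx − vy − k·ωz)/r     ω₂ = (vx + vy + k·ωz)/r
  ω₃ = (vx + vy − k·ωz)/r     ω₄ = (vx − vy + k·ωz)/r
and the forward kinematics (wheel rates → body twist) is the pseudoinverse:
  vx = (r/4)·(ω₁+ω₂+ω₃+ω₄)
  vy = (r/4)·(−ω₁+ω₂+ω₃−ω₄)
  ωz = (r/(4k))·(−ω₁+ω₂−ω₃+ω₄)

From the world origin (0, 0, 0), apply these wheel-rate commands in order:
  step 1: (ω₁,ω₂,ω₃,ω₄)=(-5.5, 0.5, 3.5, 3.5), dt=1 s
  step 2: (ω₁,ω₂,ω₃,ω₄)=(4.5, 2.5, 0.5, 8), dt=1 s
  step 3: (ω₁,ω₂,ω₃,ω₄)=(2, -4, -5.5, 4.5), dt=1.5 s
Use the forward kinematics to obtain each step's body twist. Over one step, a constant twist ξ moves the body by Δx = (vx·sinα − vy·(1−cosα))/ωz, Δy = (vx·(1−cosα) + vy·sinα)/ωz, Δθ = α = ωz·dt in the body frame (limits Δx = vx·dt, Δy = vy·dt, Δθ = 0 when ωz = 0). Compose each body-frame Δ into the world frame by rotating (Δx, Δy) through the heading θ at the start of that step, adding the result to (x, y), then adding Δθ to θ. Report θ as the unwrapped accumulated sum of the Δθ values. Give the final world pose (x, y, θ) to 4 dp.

step 1: ξ=(vx,vy,ωz)=(0.0300, 0.0900, 0.3214), dt=1.0 → body Δ=(0.0151, 0.0932, 0.3214) → world pose (0.0151, 0.0932, 0.3214)
step 2: ξ=(vx,vy,ωz)=(0.2325, -0.1425, 0.2946), dt=1.0 → body Δ=(0.2500, -0.1064, 0.2946) → world pose (0.2860, 0.0712, 0.6161)
step 3: ξ=(vx,vy,ωz)=(-0.0450, -0.2400, 0.2143), dt=1.5 → body Δ=(-0.0090, -0.3646, 0.3214) → world pose (0.4893, -0.2315, 0.9375)

(0.4893, -0.2315, 0.9375)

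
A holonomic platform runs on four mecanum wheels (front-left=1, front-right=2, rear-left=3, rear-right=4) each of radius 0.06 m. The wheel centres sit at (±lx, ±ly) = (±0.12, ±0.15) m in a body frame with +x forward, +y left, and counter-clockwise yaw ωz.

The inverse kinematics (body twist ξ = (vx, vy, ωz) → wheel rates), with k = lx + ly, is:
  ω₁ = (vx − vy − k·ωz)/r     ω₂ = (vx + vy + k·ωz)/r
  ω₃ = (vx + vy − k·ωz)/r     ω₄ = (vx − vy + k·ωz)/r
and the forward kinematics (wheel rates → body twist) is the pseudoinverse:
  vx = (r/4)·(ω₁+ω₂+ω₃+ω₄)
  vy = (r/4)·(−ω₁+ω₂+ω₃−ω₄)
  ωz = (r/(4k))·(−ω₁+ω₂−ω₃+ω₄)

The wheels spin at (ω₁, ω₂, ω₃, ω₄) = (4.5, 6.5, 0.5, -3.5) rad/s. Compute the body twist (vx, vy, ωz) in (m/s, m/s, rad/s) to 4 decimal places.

(0.1200, 0.0900, -0.1111)

k = lx + ly = 0.12 + 0.15 = 0.2700
ω₁+ω₂+ω₃+ω₄ = 8.0000  →  vx = (0.06/4)·8.0000 = 0.1200
−ω₁+ω₂+ω₃−ω₄ = 6.0000  →  vy = (0.06/4)·6.0000 = 0.0900
−ω₁+ω₂−ω₃+ω₄ = -2.0000  →  ωz = (0.06/1.0800)·-2.0000 = -0.1111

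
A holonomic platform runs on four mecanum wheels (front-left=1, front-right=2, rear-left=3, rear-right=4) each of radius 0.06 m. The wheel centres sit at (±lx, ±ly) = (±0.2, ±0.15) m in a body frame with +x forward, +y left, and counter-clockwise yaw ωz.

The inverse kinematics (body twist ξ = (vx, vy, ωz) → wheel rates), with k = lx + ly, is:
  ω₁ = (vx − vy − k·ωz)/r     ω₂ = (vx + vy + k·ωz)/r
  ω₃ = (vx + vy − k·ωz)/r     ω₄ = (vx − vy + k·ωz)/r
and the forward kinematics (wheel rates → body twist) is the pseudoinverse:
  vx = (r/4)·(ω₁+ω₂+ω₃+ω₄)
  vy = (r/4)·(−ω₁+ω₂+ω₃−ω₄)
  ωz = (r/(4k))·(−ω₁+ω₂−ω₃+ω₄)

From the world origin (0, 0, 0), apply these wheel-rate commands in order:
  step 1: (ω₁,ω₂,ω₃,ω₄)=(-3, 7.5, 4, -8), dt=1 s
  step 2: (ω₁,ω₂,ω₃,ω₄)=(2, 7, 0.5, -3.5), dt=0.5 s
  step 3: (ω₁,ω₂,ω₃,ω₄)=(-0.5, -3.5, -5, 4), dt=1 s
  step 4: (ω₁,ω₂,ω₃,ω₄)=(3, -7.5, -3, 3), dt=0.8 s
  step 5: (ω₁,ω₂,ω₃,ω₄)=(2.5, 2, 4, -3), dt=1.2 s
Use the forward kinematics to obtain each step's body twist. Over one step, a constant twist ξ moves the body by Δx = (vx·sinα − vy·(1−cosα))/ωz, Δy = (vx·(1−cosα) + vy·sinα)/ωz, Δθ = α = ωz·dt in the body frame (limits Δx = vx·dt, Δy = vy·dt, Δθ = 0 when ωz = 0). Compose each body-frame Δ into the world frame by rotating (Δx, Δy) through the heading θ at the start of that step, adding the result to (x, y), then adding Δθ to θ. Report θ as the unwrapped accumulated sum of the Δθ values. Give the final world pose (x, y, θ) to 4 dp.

(0.0943, 0.1157, -0.3257)

step 1: ξ=(vx,vy,ωz)=(0.0075, 0.3375, -0.0643), dt=1.0 → body Δ=(0.0183, 0.3370, -0.0643) → world pose (0.0183, 0.3370, -0.0643)
step 2: ξ=(vx,vy,ωz)=(0.0900, 0.1350, 0.0429), dt=0.5 → body Δ=(0.0443, 0.0680, 0.0214) → world pose (0.0669, 0.4020, -0.0429)
step 3: ξ=(vx,vy,ωz)=(-0.0750, -0.1800, 0.2571), dt=1.0 → body Δ=(-0.0512, -0.1876, 0.2571) → world pose (0.0077, 0.2168, 0.2143)
step 4: ξ=(vx,vy,ωz)=(-0.0675, -0.2475, -0.1929), dt=0.8 → body Δ=(-0.0690, -0.1931, -0.1543) → world pose (-0.0187, 0.0134, 0.0600)
step 5: ξ=(vx,vy,ωz)=(0.0825, 0.0975, -0.3214), dt=1.2 → body Δ=(0.1188, 0.0953, -0.3857) → world pose (0.0943, 0.1157, -0.3257)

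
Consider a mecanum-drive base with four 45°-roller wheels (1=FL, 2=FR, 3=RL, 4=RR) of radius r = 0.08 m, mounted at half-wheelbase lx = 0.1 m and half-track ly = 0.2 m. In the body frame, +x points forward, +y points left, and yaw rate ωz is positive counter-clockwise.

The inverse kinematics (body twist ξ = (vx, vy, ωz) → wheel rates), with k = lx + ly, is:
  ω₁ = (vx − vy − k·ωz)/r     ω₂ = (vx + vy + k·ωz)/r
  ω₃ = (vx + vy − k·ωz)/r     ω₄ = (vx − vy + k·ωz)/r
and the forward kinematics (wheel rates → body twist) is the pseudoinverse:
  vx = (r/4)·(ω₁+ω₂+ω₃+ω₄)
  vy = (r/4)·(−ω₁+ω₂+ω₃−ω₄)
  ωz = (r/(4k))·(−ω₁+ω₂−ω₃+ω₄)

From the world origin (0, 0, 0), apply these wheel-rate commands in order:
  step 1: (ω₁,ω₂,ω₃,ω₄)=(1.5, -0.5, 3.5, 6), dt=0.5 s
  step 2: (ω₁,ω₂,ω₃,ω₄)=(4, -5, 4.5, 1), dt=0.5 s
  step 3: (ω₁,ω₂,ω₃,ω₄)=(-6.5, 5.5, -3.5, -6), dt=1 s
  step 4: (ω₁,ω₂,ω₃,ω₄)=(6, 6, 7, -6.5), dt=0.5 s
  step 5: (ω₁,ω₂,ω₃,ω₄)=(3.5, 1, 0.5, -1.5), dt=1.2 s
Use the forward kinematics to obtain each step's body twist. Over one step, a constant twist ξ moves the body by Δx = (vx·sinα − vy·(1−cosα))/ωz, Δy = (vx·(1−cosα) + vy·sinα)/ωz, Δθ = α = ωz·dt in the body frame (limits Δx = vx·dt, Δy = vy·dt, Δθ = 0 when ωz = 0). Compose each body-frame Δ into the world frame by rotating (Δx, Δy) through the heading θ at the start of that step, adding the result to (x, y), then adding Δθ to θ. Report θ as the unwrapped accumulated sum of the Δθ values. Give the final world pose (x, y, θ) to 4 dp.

step 1: ξ=(vx,vy,ωz)=(0.2100, -0.0900, 0.0333), dt=0.5 → body Δ=(0.1054, -0.0441, 0.0167) → world pose (0.1054, -0.0441, 0.0167)
step 2: ξ=(vx,vy,ωz)=(0.0900, -0.1100, -0.8333), dt=0.5 → body Δ=(0.0324, -0.0627, -0.4167) → world pose (0.1388, -0.1062, -0.4000)
step 3: ξ=(vx,vy,ωz)=(-0.2100, 0.2900, 0.6333), dt=1.0 → body Δ=(-0.2850, 0.2067, 0.6333) → world pose (-0.0432, 0.1951, 0.2333)
step 4: ξ=(vx,vy,ωz)=(0.2500, 0.2700, -0.9000), dt=0.5 → body Δ=(0.1507, 0.1028, -0.4500) → world pose (0.0796, 0.3300, -0.2167)
step 5: ξ=(vx,vy,ωz)=(0.0700, -0.0100, -0.3000), dt=1.2 → body Δ=(0.0801, -0.0267, -0.3600) → world pose (0.1520, 0.2867, -0.5767)

(0.1520, 0.2867, -0.5767)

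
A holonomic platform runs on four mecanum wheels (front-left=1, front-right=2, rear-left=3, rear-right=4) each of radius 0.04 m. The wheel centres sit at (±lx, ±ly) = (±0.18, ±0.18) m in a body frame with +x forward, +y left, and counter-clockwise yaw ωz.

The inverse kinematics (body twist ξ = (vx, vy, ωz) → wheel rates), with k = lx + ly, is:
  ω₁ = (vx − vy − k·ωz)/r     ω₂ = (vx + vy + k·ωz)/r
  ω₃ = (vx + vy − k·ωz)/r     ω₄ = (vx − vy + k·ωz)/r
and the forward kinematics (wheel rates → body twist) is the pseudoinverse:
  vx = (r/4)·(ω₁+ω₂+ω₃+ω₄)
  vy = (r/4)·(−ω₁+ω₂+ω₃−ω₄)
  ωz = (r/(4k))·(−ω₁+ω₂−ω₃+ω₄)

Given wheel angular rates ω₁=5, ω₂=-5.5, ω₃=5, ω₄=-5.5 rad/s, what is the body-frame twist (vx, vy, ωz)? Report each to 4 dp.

k = lx + ly = 0.18 + 0.18 = 0.3600
ω₁+ω₂+ω₃+ω₄ = -1.0000  →  vx = (0.04/4)·-1.0000 = -0.0100
−ω₁+ω₂+ω₃−ω₄ = 0.0000  →  vy = (0.04/4)·0.0000 = 0.0000
−ω₁+ω₂−ω₃+ω₄ = -21.0000  →  ωz = (0.04/1.4400)·-21.0000 = -0.5833

(-0.0100, 0.0000, -0.5833)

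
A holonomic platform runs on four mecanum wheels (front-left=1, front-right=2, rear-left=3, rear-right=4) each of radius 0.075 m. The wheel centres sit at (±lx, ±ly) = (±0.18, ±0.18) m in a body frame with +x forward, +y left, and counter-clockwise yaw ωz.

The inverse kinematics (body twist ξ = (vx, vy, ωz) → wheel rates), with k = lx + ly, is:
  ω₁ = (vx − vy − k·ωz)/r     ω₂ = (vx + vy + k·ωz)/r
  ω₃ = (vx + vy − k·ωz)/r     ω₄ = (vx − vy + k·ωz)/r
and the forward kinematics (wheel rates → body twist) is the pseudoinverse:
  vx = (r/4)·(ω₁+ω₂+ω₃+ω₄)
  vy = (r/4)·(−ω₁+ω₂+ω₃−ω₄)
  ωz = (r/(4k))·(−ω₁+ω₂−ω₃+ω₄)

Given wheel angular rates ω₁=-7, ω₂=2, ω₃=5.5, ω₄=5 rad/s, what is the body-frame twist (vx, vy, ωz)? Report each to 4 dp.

k = lx + ly = 0.18 + 0.18 = 0.3600
ω₁+ω₂+ω₃+ω₄ = 5.5000  →  vx = (0.075/4)·5.5000 = 0.1031
−ω₁+ω₂+ω₃−ω₄ = 9.5000  →  vy = (0.075/4)·9.5000 = 0.1781
−ω₁+ω₂−ω₃+ω₄ = 8.5000  →  ωz = (0.075/1.4400)·8.5000 = 0.4427

(0.1031, 0.1781, 0.4427)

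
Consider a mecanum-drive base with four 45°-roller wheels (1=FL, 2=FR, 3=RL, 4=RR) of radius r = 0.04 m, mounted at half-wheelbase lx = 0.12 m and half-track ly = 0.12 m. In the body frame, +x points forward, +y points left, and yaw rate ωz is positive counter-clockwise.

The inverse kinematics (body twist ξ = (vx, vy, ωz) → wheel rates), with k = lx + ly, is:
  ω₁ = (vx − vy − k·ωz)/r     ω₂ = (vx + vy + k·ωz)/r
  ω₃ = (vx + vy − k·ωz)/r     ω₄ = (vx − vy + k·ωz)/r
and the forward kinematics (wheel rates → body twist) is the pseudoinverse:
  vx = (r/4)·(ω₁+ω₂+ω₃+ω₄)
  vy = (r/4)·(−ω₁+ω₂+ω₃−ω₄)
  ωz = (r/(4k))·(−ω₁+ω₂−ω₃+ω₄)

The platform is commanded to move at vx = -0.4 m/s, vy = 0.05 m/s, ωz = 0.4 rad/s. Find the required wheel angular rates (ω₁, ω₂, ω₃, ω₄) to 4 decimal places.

k = lx + ly = 0.12 + 0.12 = 0.2400;  k·ωz = 0.2400·0.4 = 0.0960
ω₁ (FL) = (vx − vy − k·ωz)/r = -0.5460/0.04 = -13.6500
ω₂ (FR) = (vx + vy + k·ωz)/r = -0.2540/0.04 = -6.3500
ω₃ (RL) = (vx + vy − k·ωz)/r = -0.4460/0.04 = -11.1500
ω₄ (RR) = (vx − vy + k·ωz)/r = -0.3540/0.04 = -8.8500

(-13.6500, -6.3500, -11.1500, -8.8500)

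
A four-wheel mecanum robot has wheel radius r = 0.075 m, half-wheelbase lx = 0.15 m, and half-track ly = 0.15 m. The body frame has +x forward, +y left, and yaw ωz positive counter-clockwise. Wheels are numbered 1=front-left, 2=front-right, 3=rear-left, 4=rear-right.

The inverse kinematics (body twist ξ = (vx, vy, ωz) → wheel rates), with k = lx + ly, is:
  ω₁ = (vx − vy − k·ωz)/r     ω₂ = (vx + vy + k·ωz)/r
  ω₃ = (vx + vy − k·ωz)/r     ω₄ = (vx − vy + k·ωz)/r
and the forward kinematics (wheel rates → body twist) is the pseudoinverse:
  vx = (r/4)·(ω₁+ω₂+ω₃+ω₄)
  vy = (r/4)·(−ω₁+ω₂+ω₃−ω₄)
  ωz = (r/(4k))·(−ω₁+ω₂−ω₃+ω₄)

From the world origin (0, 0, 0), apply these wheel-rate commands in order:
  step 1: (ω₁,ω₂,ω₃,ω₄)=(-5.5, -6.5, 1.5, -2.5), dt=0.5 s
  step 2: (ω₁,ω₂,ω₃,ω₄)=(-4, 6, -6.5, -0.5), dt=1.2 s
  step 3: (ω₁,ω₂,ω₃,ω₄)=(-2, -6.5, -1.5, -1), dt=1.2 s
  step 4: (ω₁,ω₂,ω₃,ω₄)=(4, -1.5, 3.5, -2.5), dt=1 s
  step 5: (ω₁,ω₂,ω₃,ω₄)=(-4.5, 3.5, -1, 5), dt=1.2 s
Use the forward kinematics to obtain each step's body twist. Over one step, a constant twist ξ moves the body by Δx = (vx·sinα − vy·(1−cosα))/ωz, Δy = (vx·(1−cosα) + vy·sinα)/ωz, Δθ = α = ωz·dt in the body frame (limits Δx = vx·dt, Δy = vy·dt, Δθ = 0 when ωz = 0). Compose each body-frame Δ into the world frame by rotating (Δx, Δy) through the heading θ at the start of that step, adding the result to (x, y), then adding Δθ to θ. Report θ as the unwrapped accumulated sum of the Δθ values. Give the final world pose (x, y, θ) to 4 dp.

(-0.2297, -0.0910, 1.0750)

step 1: ξ=(vx,vy,ωz)=(-0.2437, 0.0562, -0.3125), dt=0.5 → body Δ=(-0.1192, 0.0375, -0.1562) → world pose (-0.1192, 0.0375, -0.1562)
step 2: ξ=(vx,vy,ωz)=(-0.0938, 0.0750, 1.0000), dt=1.2 → body Δ=(-0.1352, 0.0101, 1.2000) → world pose (-0.2512, 0.0686, 1.0437)
step 3: ξ=(vx,vy,ωz)=(-0.2062, -0.0938, -0.2500), dt=1.2 → body Δ=(-0.2606, -0.0740, -0.3000) → world pose (-0.3183, -0.1938, 0.7437)
step 4: ξ=(vx,vy,ωz)=(0.0656, 0.0094, -0.7188), dt=1.0 → body Δ=(0.0633, -0.0140, -0.7188) → world pose (-0.2622, -0.1613, 0.0250)
step 5: ξ=(vx,vy,ωz)=(0.0563, 0.0375, 0.8750), dt=1.2 → body Δ=(0.0342, 0.0695, 1.0500) → world pose (-0.2297, -0.0910, 1.0750)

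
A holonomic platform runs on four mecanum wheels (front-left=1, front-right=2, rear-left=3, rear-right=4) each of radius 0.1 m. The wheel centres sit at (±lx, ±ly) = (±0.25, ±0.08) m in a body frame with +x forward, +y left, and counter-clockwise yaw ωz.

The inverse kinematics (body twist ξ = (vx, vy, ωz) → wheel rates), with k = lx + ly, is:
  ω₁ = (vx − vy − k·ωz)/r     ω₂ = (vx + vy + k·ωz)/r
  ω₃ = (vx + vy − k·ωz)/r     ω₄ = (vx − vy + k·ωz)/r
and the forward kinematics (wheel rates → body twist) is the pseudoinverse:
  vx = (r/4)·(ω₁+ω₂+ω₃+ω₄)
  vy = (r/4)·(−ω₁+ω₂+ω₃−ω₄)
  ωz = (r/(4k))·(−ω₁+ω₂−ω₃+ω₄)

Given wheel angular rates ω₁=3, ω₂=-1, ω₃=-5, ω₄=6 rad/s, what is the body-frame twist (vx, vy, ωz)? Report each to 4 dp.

(0.0750, -0.3750, 0.5303)

k = lx + ly = 0.25 + 0.08 = 0.3300
ω₁+ω₂+ω₃+ω₄ = 3.0000  →  vx = (0.1/4)·3.0000 = 0.0750
−ω₁+ω₂+ω₃−ω₄ = -15.0000  →  vy = (0.1/4)·-15.0000 = -0.3750
−ω₁+ω₂−ω₃+ω₄ = 7.0000  →  ωz = (0.1/1.3200)·7.0000 = 0.5303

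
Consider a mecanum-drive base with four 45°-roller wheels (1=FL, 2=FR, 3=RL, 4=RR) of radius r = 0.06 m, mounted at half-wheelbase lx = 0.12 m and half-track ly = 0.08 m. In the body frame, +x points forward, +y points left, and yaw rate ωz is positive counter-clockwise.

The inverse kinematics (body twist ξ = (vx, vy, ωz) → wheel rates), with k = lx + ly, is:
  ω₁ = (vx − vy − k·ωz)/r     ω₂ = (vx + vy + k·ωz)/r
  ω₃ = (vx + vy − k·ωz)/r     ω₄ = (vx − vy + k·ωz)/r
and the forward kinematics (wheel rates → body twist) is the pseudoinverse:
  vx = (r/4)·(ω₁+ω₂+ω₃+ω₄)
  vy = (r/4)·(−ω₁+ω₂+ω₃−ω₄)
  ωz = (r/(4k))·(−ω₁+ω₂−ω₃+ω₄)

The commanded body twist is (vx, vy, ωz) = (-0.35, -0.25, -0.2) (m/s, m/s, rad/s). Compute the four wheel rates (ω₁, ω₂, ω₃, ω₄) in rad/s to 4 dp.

(-1.0000, -10.6667, -9.3333, -2.3333)

k = lx + ly = 0.12 + 0.08 = 0.2000;  k·ωz = 0.2000·-0.2 = -0.0400
ω₁ (FL) = (vx − vy − k·ωz)/r = -0.0600/0.06 = -1.0000
ω₂ (FR) = (vx + vy + k·ωz)/r = -0.6400/0.06 = -10.6667
ω₃ (RL) = (vx + vy − k·ωz)/r = -0.5600/0.06 = -9.3333
ω₄ (RR) = (vx − vy + k·ωz)/r = -0.1400/0.06 = -2.3333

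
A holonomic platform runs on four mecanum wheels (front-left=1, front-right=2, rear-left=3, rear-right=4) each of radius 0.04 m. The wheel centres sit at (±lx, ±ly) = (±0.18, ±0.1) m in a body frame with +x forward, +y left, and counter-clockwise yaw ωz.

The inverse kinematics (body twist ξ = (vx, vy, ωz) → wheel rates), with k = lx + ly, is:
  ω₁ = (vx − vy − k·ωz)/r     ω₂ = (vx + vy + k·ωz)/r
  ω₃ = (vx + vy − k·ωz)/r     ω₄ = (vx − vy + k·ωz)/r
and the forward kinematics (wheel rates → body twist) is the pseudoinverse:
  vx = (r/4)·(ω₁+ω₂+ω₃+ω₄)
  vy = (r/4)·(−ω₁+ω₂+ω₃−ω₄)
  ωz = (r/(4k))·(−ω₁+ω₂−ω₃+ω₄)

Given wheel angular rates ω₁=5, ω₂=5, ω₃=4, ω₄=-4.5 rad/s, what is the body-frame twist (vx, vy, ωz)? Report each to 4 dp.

k = lx + ly = 0.18 + 0.1 = 0.2800
ω₁+ω₂+ω₃+ω₄ = 9.5000  →  vx = (0.04/4)·9.5000 = 0.0950
−ω₁+ω₂+ω₃−ω₄ = 8.5000  →  vy = (0.04/4)·8.5000 = 0.0850
−ω₁+ω₂−ω₃+ω₄ = -8.5000  →  ωz = (0.04/1.1200)·-8.5000 = -0.3036

(0.0950, 0.0850, -0.3036)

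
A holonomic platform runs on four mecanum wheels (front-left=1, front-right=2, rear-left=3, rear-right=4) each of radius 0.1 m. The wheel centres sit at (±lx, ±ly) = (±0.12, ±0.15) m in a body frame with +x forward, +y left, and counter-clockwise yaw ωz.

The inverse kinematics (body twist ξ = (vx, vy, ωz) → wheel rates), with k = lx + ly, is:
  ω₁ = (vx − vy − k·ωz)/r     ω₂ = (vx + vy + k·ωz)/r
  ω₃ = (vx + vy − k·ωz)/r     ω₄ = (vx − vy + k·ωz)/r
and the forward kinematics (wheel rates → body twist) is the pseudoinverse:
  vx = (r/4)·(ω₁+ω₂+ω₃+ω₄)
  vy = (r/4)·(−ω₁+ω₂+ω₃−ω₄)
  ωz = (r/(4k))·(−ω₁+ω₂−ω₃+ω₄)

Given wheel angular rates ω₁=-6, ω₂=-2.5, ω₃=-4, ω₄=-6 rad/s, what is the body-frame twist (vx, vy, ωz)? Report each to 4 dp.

k = lx + ly = 0.12 + 0.15 = 0.2700
ω₁+ω₂+ω₃+ω₄ = -18.5000  →  vx = (0.1/4)·-18.5000 = -0.4625
−ω₁+ω₂+ω₃−ω₄ = 5.5000  →  vy = (0.1/4)·5.5000 = 0.1375
−ω₁+ω₂−ω₃+ω₄ = 1.5000  →  ωz = (0.1/1.0800)·1.5000 = 0.1389

(-0.4625, 0.1375, 0.1389)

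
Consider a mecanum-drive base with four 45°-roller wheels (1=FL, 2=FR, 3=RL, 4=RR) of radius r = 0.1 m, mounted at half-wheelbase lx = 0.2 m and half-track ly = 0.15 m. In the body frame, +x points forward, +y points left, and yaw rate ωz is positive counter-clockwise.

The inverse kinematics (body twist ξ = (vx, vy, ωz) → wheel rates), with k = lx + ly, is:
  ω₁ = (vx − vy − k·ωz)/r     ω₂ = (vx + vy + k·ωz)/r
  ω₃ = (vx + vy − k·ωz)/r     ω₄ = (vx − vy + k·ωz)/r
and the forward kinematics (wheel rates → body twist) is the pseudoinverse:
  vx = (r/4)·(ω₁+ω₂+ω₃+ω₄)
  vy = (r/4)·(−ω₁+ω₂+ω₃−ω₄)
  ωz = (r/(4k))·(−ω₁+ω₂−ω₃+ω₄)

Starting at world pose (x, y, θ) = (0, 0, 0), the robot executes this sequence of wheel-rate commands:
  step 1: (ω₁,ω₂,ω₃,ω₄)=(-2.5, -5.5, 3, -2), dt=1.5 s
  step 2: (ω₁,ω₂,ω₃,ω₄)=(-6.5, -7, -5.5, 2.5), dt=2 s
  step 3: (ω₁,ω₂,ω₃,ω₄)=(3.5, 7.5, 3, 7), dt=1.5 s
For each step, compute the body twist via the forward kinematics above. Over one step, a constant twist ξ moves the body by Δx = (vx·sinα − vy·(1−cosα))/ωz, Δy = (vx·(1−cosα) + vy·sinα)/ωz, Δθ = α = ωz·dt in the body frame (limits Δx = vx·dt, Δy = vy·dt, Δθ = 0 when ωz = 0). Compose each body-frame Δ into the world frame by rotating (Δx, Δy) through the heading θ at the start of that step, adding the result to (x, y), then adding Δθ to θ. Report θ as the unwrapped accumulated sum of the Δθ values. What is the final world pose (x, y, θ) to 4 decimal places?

step 1: ξ=(vx,vy,ωz)=(-0.1750, 0.0500, -0.5714), dt=1.5 → body Δ=(-0.2013, 0.1719, -0.8571) → world pose (-0.2013, 0.1719, -0.8571)
step 2: ξ=(vx,vy,ωz)=(-0.4125, -0.2125, 0.5357), dt=2.0 → body Δ=(-0.4693, -0.7495, 1.0714) → world pose (-1.0751, 0.0361, 0.2143)
step 3: ξ=(vx,vy,ωz)=(0.5250, 0.0000, 0.5714), dt=1.5 → body Δ=(0.6946, 0.3173, 0.8571) → world pose (-0.4639, 0.4938, 1.0714)

(-0.4639, 0.4938, 1.0714)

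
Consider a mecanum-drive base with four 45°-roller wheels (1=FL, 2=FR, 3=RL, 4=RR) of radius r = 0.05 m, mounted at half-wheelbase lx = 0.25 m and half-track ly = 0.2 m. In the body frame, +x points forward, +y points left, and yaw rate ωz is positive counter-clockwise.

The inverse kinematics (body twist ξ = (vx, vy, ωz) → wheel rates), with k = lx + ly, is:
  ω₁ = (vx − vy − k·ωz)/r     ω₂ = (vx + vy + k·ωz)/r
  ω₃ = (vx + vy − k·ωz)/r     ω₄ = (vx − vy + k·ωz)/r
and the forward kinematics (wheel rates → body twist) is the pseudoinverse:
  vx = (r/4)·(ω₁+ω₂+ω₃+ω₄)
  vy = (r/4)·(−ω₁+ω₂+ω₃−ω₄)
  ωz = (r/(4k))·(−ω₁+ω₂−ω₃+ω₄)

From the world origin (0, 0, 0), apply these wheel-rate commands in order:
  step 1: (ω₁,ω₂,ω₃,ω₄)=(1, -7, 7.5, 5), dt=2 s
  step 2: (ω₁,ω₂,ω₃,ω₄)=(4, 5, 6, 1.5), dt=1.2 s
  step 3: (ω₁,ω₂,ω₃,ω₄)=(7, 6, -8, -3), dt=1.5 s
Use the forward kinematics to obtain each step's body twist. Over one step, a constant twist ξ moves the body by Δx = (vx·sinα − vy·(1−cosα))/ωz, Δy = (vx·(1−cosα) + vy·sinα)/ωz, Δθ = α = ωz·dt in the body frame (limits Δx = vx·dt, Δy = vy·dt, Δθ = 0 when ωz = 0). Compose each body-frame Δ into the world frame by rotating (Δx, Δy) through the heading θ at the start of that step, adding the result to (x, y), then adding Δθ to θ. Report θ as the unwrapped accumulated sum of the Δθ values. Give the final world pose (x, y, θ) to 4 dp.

step 1: ξ=(vx,vy,ωz)=(0.0812, -0.0688, -0.2917), dt=2.0 → body Δ=(0.1145, -0.1759, -0.5833) → world pose (0.1145, -0.1759, -0.5833)
step 2: ξ=(vx,vy,ωz)=(0.2063, 0.0688, -0.0972), dt=1.2 → body Δ=(0.2517, 0.0679, -0.1167) → world pose (0.3620, -0.2579, -0.7000)
step 3: ξ=(vx,vy,ωz)=(0.0250, -0.0750, 0.1111), dt=1.5 → body Δ=(0.0467, -0.1089, 0.1667) → world pose (0.3275, -0.3712, -0.5333)

(0.3275, -0.3712, -0.5333)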